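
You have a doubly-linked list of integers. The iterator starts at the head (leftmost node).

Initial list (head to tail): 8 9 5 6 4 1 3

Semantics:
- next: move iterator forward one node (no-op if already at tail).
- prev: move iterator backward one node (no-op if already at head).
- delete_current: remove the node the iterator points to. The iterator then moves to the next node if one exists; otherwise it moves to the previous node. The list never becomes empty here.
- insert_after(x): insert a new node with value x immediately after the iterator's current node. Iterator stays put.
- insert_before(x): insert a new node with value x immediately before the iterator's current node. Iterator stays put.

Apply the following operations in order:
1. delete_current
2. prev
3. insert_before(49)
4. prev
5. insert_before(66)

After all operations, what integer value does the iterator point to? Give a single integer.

After 1 (delete_current): list=[9, 5, 6, 4, 1, 3] cursor@9
After 2 (prev): list=[9, 5, 6, 4, 1, 3] cursor@9
After 3 (insert_before(49)): list=[49, 9, 5, 6, 4, 1, 3] cursor@9
After 4 (prev): list=[49, 9, 5, 6, 4, 1, 3] cursor@49
After 5 (insert_before(66)): list=[66, 49, 9, 5, 6, 4, 1, 3] cursor@49

Answer: 49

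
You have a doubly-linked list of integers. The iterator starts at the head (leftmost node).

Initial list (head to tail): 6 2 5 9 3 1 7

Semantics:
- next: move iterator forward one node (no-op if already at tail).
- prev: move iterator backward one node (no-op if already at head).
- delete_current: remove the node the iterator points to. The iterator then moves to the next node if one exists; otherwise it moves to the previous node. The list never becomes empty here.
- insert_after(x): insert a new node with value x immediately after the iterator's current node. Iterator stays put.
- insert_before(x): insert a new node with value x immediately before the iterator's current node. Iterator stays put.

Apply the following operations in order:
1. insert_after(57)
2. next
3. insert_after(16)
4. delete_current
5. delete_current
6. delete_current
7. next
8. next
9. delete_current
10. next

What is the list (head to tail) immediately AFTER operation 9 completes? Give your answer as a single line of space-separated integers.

After 1 (insert_after(57)): list=[6, 57, 2, 5, 9, 3, 1, 7] cursor@6
After 2 (next): list=[6, 57, 2, 5, 9, 3, 1, 7] cursor@57
After 3 (insert_after(16)): list=[6, 57, 16, 2, 5, 9, 3, 1, 7] cursor@57
After 4 (delete_current): list=[6, 16, 2, 5, 9, 3, 1, 7] cursor@16
After 5 (delete_current): list=[6, 2, 5, 9, 3, 1, 7] cursor@2
After 6 (delete_current): list=[6, 5, 9, 3, 1, 7] cursor@5
After 7 (next): list=[6, 5, 9, 3, 1, 7] cursor@9
After 8 (next): list=[6, 5, 9, 3, 1, 7] cursor@3
After 9 (delete_current): list=[6, 5, 9, 1, 7] cursor@1

Answer: 6 5 9 1 7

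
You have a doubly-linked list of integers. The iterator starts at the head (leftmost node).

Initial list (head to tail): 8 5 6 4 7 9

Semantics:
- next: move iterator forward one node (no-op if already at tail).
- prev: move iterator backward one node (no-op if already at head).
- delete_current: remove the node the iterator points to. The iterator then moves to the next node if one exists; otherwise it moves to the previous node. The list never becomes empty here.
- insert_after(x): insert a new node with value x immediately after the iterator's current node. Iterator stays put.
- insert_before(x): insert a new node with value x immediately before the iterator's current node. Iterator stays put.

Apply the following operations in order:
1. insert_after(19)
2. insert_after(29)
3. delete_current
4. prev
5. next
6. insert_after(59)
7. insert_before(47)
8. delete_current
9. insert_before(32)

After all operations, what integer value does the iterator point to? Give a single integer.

After 1 (insert_after(19)): list=[8, 19, 5, 6, 4, 7, 9] cursor@8
After 2 (insert_after(29)): list=[8, 29, 19, 5, 6, 4, 7, 9] cursor@8
After 3 (delete_current): list=[29, 19, 5, 6, 4, 7, 9] cursor@29
After 4 (prev): list=[29, 19, 5, 6, 4, 7, 9] cursor@29
After 5 (next): list=[29, 19, 5, 6, 4, 7, 9] cursor@19
After 6 (insert_after(59)): list=[29, 19, 59, 5, 6, 4, 7, 9] cursor@19
After 7 (insert_before(47)): list=[29, 47, 19, 59, 5, 6, 4, 7, 9] cursor@19
After 8 (delete_current): list=[29, 47, 59, 5, 6, 4, 7, 9] cursor@59
After 9 (insert_before(32)): list=[29, 47, 32, 59, 5, 6, 4, 7, 9] cursor@59

Answer: 59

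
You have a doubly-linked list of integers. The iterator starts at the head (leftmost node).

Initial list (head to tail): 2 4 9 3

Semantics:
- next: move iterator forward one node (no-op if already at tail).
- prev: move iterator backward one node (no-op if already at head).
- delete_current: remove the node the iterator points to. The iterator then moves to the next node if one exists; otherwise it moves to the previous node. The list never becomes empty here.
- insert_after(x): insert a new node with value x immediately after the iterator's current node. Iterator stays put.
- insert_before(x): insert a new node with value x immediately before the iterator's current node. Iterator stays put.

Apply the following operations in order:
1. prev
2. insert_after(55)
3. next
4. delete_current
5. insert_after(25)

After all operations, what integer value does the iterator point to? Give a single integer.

Answer: 4

Derivation:
After 1 (prev): list=[2, 4, 9, 3] cursor@2
After 2 (insert_after(55)): list=[2, 55, 4, 9, 3] cursor@2
After 3 (next): list=[2, 55, 4, 9, 3] cursor@55
After 4 (delete_current): list=[2, 4, 9, 3] cursor@4
After 5 (insert_after(25)): list=[2, 4, 25, 9, 3] cursor@4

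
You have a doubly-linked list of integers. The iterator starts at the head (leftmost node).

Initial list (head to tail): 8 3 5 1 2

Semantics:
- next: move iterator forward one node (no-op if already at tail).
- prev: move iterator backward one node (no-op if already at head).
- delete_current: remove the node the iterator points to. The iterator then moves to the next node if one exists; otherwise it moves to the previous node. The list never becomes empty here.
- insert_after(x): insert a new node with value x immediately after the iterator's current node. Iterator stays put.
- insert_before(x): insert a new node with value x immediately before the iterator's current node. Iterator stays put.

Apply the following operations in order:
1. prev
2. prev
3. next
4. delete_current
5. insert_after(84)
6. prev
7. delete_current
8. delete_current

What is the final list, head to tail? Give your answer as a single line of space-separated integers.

Answer: 84 1 2

Derivation:
After 1 (prev): list=[8, 3, 5, 1, 2] cursor@8
After 2 (prev): list=[8, 3, 5, 1, 2] cursor@8
After 3 (next): list=[8, 3, 5, 1, 2] cursor@3
After 4 (delete_current): list=[8, 5, 1, 2] cursor@5
After 5 (insert_after(84)): list=[8, 5, 84, 1, 2] cursor@5
After 6 (prev): list=[8, 5, 84, 1, 2] cursor@8
After 7 (delete_current): list=[5, 84, 1, 2] cursor@5
After 8 (delete_current): list=[84, 1, 2] cursor@84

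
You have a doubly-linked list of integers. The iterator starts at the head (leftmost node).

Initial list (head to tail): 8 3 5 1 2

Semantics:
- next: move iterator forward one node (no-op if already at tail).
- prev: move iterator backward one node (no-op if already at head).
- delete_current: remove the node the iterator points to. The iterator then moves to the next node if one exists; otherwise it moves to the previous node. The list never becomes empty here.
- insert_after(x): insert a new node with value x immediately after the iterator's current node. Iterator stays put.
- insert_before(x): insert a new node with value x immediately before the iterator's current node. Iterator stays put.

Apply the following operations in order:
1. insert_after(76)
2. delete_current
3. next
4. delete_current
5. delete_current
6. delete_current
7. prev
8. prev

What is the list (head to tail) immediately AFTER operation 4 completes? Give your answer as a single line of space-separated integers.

Answer: 76 5 1 2

Derivation:
After 1 (insert_after(76)): list=[8, 76, 3, 5, 1, 2] cursor@8
After 2 (delete_current): list=[76, 3, 5, 1, 2] cursor@76
After 3 (next): list=[76, 3, 5, 1, 2] cursor@3
After 4 (delete_current): list=[76, 5, 1, 2] cursor@5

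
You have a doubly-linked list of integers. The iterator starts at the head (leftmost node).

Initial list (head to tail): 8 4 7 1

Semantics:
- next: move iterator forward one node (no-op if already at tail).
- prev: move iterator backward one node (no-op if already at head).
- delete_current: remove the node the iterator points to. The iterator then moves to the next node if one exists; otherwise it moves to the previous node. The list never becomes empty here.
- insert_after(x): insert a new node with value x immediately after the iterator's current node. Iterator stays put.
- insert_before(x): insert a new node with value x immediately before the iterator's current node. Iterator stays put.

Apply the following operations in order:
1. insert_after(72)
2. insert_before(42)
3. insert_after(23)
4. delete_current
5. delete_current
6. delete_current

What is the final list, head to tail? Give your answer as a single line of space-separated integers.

Answer: 42 4 7 1

Derivation:
After 1 (insert_after(72)): list=[8, 72, 4, 7, 1] cursor@8
After 2 (insert_before(42)): list=[42, 8, 72, 4, 7, 1] cursor@8
After 3 (insert_after(23)): list=[42, 8, 23, 72, 4, 7, 1] cursor@8
After 4 (delete_current): list=[42, 23, 72, 4, 7, 1] cursor@23
After 5 (delete_current): list=[42, 72, 4, 7, 1] cursor@72
After 6 (delete_current): list=[42, 4, 7, 1] cursor@4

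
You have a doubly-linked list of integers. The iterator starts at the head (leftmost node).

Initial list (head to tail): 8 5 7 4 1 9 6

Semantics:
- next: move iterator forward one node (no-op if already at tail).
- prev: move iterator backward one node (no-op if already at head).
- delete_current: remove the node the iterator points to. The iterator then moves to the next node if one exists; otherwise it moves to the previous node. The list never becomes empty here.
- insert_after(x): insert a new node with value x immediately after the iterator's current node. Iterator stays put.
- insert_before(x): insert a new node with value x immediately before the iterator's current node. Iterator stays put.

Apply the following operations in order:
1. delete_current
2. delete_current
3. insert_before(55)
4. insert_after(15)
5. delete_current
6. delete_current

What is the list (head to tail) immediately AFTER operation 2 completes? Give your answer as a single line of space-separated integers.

Answer: 7 4 1 9 6

Derivation:
After 1 (delete_current): list=[5, 7, 4, 1, 9, 6] cursor@5
After 2 (delete_current): list=[7, 4, 1, 9, 6] cursor@7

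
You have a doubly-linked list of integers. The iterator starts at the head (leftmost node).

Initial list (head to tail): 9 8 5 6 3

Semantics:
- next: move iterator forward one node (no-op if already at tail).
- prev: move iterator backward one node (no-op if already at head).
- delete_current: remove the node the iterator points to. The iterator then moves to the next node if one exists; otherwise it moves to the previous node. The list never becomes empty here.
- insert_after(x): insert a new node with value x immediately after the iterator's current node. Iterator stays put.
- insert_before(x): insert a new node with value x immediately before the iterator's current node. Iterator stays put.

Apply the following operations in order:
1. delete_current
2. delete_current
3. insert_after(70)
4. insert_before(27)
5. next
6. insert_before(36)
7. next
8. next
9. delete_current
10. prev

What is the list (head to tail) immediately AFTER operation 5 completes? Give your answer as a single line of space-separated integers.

Answer: 27 5 70 6 3

Derivation:
After 1 (delete_current): list=[8, 5, 6, 3] cursor@8
After 2 (delete_current): list=[5, 6, 3] cursor@5
After 3 (insert_after(70)): list=[5, 70, 6, 3] cursor@5
After 4 (insert_before(27)): list=[27, 5, 70, 6, 3] cursor@5
After 5 (next): list=[27, 5, 70, 6, 3] cursor@70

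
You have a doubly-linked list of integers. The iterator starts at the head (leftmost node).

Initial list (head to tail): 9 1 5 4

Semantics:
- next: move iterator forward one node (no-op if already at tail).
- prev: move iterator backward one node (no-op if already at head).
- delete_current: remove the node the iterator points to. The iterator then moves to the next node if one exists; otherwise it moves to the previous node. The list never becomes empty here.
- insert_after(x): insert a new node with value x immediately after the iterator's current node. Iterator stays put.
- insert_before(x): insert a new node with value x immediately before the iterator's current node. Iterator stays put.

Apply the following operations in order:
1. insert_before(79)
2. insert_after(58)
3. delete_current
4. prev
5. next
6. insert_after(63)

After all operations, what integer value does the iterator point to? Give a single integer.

Answer: 58

Derivation:
After 1 (insert_before(79)): list=[79, 9, 1, 5, 4] cursor@9
After 2 (insert_after(58)): list=[79, 9, 58, 1, 5, 4] cursor@9
After 3 (delete_current): list=[79, 58, 1, 5, 4] cursor@58
After 4 (prev): list=[79, 58, 1, 5, 4] cursor@79
After 5 (next): list=[79, 58, 1, 5, 4] cursor@58
After 6 (insert_after(63)): list=[79, 58, 63, 1, 5, 4] cursor@58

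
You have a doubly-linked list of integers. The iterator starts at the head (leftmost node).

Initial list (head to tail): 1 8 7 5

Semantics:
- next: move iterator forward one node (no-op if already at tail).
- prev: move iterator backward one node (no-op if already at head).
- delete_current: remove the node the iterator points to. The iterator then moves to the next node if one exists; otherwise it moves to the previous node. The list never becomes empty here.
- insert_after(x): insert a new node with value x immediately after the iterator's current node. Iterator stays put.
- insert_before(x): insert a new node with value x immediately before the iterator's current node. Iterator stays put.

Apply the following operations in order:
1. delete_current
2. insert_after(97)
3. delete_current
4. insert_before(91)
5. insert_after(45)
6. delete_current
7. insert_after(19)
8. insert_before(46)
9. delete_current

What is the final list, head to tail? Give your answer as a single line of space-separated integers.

After 1 (delete_current): list=[8, 7, 5] cursor@8
After 2 (insert_after(97)): list=[8, 97, 7, 5] cursor@8
After 3 (delete_current): list=[97, 7, 5] cursor@97
After 4 (insert_before(91)): list=[91, 97, 7, 5] cursor@97
After 5 (insert_after(45)): list=[91, 97, 45, 7, 5] cursor@97
After 6 (delete_current): list=[91, 45, 7, 5] cursor@45
After 7 (insert_after(19)): list=[91, 45, 19, 7, 5] cursor@45
After 8 (insert_before(46)): list=[91, 46, 45, 19, 7, 5] cursor@45
After 9 (delete_current): list=[91, 46, 19, 7, 5] cursor@19

Answer: 91 46 19 7 5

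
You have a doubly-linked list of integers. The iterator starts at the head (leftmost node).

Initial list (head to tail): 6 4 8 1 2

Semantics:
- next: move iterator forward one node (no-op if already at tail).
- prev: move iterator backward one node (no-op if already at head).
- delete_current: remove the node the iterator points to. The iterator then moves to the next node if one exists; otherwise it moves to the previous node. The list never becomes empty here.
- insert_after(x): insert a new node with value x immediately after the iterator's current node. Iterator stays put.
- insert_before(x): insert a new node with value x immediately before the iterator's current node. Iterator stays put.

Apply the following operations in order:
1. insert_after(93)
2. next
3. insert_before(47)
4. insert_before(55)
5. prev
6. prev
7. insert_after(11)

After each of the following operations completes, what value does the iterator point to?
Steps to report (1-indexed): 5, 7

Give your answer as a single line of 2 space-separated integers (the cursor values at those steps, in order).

Answer: 55 47

Derivation:
After 1 (insert_after(93)): list=[6, 93, 4, 8, 1, 2] cursor@6
After 2 (next): list=[6, 93, 4, 8, 1, 2] cursor@93
After 3 (insert_before(47)): list=[6, 47, 93, 4, 8, 1, 2] cursor@93
After 4 (insert_before(55)): list=[6, 47, 55, 93, 4, 8, 1, 2] cursor@93
After 5 (prev): list=[6, 47, 55, 93, 4, 8, 1, 2] cursor@55
After 6 (prev): list=[6, 47, 55, 93, 4, 8, 1, 2] cursor@47
After 7 (insert_after(11)): list=[6, 47, 11, 55, 93, 4, 8, 1, 2] cursor@47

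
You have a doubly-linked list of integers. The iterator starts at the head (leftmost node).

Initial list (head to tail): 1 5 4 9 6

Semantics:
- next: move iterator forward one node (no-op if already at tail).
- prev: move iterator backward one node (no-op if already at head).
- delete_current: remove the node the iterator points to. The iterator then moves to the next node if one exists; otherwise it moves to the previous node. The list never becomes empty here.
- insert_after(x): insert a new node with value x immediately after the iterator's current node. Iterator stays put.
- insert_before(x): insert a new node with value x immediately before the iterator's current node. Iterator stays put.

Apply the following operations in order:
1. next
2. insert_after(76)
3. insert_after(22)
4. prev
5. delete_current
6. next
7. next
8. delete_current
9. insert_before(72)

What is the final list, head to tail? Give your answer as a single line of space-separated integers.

Answer: 5 22 72 4 9 6

Derivation:
After 1 (next): list=[1, 5, 4, 9, 6] cursor@5
After 2 (insert_after(76)): list=[1, 5, 76, 4, 9, 6] cursor@5
After 3 (insert_after(22)): list=[1, 5, 22, 76, 4, 9, 6] cursor@5
After 4 (prev): list=[1, 5, 22, 76, 4, 9, 6] cursor@1
After 5 (delete_current): list=[5, 22, 76, 4, 9, 6] cursor@5
After 6 (next): list=[5, 22, 76, 4, 9, 6] cursor@22
After 7 (next): list=[5, 22, 76, 4, 9, 6] cursor@76
After 8 (delete_current): list=[5, 22, 4, 9, 6] cursor@4
After 9 (insert_before(72)): list=[5, 22, 72, 4, 9, 6] cursor@4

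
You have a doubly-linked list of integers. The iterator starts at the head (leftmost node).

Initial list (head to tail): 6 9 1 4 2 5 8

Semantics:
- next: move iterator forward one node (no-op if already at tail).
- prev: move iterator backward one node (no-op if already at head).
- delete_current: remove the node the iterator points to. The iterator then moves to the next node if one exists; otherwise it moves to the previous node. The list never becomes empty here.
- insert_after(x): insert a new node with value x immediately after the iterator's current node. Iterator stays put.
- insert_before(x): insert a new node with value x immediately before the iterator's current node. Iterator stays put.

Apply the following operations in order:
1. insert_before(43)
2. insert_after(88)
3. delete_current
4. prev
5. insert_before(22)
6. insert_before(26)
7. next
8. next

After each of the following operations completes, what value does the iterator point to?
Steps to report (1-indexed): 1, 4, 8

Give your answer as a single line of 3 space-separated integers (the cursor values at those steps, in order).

After 1 (insert_before(43)): list=[43, 6, 9, 1, 4, 2, 5, 8] cursor@6
After 2 (insert_after(88)): list=[43, 6, 88, 9, 1, 4, 2, 5, 8] cursor@6
After 3 (delete_current): list=[43, 88, 9, 1, 4, 2, 5, 8] cursor@88
After 4 (prev): list=[43, 88, 9, 1, 4, 2, 5, 8] cursor@43
After 5 (insert_before(22)): list=[22, 43, 88, 9, 1, 4, 2, 5, 8] cursor@43
After 6 (insert_before(26)): list=[22, 26, 43, 88, 9, 1, 4, 2, 5, 8] cursor@43
After 7 (next): list=[22, 26, 43, 88, 9, 1, 4, 2, 5, 8] cursor@88
After 8 (next): list=[22, 26, 43, 88, 9, 1, 4, 2, 5, 8] cursor@9

Answer: 6 43 9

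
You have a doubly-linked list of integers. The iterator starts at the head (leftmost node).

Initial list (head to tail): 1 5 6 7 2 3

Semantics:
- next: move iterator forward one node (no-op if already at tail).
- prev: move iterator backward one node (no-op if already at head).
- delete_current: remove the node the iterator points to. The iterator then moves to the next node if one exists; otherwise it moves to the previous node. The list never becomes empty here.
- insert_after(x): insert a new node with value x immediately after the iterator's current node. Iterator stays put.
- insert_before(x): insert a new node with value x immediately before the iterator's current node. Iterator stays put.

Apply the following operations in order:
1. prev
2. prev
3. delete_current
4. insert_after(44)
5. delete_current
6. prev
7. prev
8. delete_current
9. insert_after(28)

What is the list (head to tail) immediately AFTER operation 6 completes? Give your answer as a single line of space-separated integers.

After 1 (prev): list=[1, 5, 6, 7, 2, 3] cursor@1
After 2 (prev): list=[1, 5, 6, 7, 2, 3] cursor@1
After 3 (delete_current): list=[5, 6, 7, 2, 3] cursor@5
After 4 (insert_after(44)): list=[5, 44, 6, 7, 2, 3] cursor@5
After 5 (delete_current): list=[44, 6, 7, 2, 3] cursor@44
After 6 (prev): list=[44, 6, 7, 2, 3] cursor@44

Answer: 44 6 7 2 3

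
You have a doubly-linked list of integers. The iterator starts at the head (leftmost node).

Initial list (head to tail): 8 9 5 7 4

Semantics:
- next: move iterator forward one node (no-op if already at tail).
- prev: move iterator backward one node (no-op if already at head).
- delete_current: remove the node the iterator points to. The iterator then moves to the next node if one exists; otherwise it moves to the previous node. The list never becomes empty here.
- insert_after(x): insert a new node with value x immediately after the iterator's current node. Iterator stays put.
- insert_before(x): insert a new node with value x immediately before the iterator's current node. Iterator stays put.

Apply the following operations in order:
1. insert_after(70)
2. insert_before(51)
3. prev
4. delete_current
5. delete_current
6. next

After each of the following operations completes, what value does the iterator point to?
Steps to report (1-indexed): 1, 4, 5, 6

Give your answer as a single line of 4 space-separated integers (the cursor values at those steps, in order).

Answer: 8 8 70 9

Derivation:
After 1 (insert_after(70)): list=[8, 70, 9, 5, 7, 4] cursor@8
After 2 (insert_before(51)): list=[51, 8, 70, 9, 5, 7, 4] cursor@8
After 3 (prev): list=[51, 8, 70, 9, 5, 7, 4] cursor@51
After 4 (delete_current): list=[8, 70, 9, 5, 7, 4] cursor@8
After 5 (delete_current): list=[70, 9, 5, 7, 4] cursor@70
After 6 (next): list=[70, 9, 5, 7, 4] cursor@9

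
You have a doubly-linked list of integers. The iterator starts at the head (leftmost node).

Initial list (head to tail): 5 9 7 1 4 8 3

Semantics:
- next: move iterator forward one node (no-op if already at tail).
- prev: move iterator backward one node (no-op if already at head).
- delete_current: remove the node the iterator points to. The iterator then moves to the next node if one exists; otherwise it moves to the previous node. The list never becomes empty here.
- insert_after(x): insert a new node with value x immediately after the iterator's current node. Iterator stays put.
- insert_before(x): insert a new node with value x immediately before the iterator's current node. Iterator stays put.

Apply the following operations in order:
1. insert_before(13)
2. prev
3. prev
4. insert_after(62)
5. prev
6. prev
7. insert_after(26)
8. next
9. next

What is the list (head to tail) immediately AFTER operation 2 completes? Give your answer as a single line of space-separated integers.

After 1 (insert_before(13)): list=[13, 5, 9, 7, 1, 4, 8, 3] cursor@5
After 2 (prev): list=[13, 5, 9, 7, 1, 4, 8, 3] cursor@13

Answer: 13 5 9 7 1 4 8 3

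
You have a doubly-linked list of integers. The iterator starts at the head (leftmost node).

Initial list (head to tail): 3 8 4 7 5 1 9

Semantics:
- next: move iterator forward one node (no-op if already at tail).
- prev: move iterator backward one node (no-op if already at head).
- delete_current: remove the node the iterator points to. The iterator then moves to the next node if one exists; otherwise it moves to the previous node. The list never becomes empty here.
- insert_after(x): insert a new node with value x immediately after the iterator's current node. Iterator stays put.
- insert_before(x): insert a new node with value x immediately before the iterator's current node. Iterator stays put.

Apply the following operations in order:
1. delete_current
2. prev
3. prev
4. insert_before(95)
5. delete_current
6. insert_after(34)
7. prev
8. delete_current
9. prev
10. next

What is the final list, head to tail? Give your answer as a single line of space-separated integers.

Answer: 4 34 7 5 1 9

Derivation:
After 1 (delete_current): list=[8, 4, 7, 5, 1, 9] cursor@8
After 2 (prev): list=[8, 4, 7, 5, 1, 9] cursor@8
After 3 (prev): list=[8, 4, 7, 5, 1, 9] cursor@8
After 4 (insert_before(95)): list=[95, 8, 4, 7, 5, 1, 9] cursor@8
After 5 (delete_current): list=[95, 4, 7, 5, 1, 9] cursor@4
After 6 (insert_after(34)): list=[95, 4, 34, 7, 5, 1, 9] cursor@4
After 7 (prev): list=[95, 4, 34, 7, 5, 1, 9] cursor@95
After 8 (delete_current): list=[4, 34, 7, 5, 1, 9] cursor@4
After 9 (prev): list=[4, 34, 7, 5, 1, 9] cursor@4
After 10 (next): list=[4, 34, 7, 5, 1, 9] cursor@34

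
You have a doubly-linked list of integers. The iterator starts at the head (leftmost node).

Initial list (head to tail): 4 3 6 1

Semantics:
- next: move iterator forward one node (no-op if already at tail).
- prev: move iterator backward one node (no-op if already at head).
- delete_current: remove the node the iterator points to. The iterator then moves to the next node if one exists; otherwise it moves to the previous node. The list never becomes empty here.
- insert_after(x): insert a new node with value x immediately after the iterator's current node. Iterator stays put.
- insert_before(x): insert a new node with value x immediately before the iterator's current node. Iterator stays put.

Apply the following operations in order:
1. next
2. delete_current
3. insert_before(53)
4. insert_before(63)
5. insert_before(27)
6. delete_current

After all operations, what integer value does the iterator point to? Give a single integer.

Answer: 1

Derivation:
After 1 (next): list=[4, 3, 6, 1] cursor@3
After 2 (delete_current): list=[4, 6, 1] cursor@6
After 3 (insert_before(53)): list=[4, 53, 6, 1] cursor@6
After 4 (insert_before(63)): list=[4, 53, 63, 6, 1] cursor@6
After 5 (insert_before(27)): list=[4, 53, 63, 27, 6, 1] cursor@6
After 6 (delete_current): list=[4, 53, 63, 27, 1] cursor@1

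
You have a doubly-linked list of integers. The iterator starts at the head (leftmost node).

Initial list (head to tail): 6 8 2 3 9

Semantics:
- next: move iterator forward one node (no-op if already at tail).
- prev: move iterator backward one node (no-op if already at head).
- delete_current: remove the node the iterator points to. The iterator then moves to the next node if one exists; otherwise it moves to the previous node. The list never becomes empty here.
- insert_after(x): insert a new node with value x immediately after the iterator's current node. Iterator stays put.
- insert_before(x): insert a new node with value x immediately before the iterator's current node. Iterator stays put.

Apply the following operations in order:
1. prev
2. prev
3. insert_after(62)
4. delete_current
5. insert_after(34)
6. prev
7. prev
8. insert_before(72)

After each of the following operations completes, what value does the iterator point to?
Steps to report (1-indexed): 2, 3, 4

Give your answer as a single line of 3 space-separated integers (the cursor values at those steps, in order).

Answer: 6 6 62

Derivation:
After 1 (prev): list=[6, 8, 2, 3, 9] cursor@6
After 2 (prev): list=[6, 8, 2, 3, 9] cursor@6
After 3 (insert_after(62)): list=[6, 62, 8, 2, 3, 9] cursor@6
After 4 (delete_current): list=[62, 8, 2, 3, 9] cursor@62
After 5 (insert_after(34)): list=[62, 34, 8, 2, 3, 9] cursor@62
After 6 (prev): list=[62, 34, 8, 2, 3, 9] cursor@62
After 7 (prev): list=[62, 34, 8, 2, 3, 9] cursor@62
After 8 (insert_before(72)): list=[72, 62, 34, 8, 2, 3, 9] cursor@62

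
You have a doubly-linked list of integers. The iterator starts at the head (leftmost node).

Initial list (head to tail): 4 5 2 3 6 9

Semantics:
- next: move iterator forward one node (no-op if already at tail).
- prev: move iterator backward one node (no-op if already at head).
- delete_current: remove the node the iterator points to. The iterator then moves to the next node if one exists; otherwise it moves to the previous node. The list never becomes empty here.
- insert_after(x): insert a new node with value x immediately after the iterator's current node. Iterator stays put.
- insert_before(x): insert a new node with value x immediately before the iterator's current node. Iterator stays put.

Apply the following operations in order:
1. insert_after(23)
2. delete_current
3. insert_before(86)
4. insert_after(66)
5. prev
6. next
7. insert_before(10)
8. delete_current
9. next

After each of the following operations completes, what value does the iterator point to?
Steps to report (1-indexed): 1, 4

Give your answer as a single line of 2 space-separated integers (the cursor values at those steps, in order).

Answer: 4 23

Derivation:
After 1 (insert_after(23)): list=[4, 23, 5, 2, 3, 6, 9] cursor@4
After 2 (delete_current): list=[23, 5, 2, 3, 6, 9] cursor@23
After 3 (insert_before(86)): list=[86, 23, 5, 2, 3, 6, 9] cursor@23
After 4 (insert_after(66)): list=[86, 23, 66, 5, 2, 3, 6, 9] cursor@23
After 5 (prev): list=[86, 23, 66, 5, 2, 3, 6, 9] cursor@86
After 6 (next): list=[86, 23, 66, 5, 2, 3, 6, 9] cursor@23
After 7 (insert_before(10)): list=[86, 10, 23, 66, 5, 2, 3, 6, 9] cursor@23
After 8 (delete_current): list=[86, 10, 66, 5, 2, 3, 6, 9] cursor@66
After 9 (next): list=[86, 10, 66, 5, 2, 3, 6, 9] cursor@5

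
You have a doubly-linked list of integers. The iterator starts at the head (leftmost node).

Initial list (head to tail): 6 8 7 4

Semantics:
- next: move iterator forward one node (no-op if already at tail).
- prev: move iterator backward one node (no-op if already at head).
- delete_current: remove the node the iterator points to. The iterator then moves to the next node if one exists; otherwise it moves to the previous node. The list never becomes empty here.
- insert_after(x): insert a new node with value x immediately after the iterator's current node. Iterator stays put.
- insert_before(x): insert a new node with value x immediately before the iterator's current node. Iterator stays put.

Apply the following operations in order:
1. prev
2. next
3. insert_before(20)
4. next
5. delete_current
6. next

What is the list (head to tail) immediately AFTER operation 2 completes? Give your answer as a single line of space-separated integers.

Answer: 6 8 7 4

Derivation:
After 1 (prev): list=[6, 8, 7, 4] cursor@6
After 2 (next): list=[6, 8, 7, 4] cursor@8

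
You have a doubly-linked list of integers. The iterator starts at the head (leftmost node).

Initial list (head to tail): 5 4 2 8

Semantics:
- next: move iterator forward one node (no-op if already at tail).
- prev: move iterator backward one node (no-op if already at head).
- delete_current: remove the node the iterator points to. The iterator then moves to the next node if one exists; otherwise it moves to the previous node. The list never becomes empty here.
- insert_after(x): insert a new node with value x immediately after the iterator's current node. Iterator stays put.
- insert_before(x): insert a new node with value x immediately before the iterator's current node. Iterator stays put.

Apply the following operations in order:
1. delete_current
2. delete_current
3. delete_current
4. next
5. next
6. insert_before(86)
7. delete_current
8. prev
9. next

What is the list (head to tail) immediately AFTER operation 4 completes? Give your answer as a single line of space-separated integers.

After 1 (delete_current): list=[4, 2, 8] cursor@4
After 2 (delete_current): list=[2, 8] cursor@2
After 3 (delete_current): list=[8] cursor@8
After 4 (next): list=[8] cursor@8

Answer: 8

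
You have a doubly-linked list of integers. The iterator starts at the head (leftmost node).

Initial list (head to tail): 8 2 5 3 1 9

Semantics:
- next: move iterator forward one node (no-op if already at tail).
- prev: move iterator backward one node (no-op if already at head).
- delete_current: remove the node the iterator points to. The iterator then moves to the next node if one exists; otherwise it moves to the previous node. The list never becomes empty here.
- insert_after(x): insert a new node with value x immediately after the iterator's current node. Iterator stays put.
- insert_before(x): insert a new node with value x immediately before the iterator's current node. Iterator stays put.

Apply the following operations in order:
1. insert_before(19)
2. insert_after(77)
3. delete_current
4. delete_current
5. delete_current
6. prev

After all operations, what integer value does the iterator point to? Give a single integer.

After 1 (insert_before(19)): list=[19, 8, 2, 5, 3, 1, 9] cursor@8
After 2 (insert_after(77)): list=[19, 8, 77, 2, 5, 3, 1, 9] cursor@8
After 3 (delete_current): list=[19, 77, 2, 5, 3, 1, 9] cursor@77
After 4 (delete_current): list=[19, 2, 5, 3, 1, 9] cursor@2
After 5 (delete_current): list=[19, 5, 3, 1, 9] cursor@5
After 6 (prev): list=[19, 5, 3, 1, 9] cursor@19

Answer: 19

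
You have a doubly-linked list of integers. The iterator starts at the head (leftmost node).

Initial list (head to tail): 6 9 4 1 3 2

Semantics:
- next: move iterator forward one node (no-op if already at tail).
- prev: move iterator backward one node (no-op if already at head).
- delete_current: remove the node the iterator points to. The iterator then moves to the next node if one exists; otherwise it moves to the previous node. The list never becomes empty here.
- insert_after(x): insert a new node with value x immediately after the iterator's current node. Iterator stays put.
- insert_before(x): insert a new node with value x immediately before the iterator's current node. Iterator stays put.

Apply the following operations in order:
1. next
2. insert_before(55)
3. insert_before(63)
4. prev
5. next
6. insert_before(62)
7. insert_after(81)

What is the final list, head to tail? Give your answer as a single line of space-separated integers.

After 1 (next): list=[6, 9, 4, 1, 3, 2] cursor@9
After 2 (insert_before(55)): list=[6, 55, 9, 4, 1, 3, 2] cursor@9
After 3 (insert_before(63)): list=[6, 55, 63, 9, 4, 1, 3, 2] cursor@9
After 4 (prev): list=[6, 55, 63, 9, 4, 1, 3, 2] cursor@63
After 5 (next): list=[6, 55, 63, 9, 4, 1, 3, 2] cursor@9
After 6 (insert_before(62)): list=[6, 55, 63, 62, 9, 4, 1, 3, 2] cursor@9
After 7 (insert_after(81)): list=[6, 55, 63, 62, 9, 81, 4, 1, 3, 2] cursor@9

Answer: 6 55 63 62 9 81 4 1 3 2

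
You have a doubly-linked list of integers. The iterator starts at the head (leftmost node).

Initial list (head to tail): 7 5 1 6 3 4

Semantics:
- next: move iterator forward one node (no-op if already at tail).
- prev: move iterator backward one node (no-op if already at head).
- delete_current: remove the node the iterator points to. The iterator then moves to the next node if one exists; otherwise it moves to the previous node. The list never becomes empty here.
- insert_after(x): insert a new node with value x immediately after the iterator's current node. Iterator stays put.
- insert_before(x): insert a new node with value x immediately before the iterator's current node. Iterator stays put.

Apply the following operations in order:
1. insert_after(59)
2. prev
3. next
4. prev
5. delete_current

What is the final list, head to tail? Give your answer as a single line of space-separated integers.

Answer: 59 5 1 6 3 4

Derivation:
After 1 (insert_after(59)): list=[7, 59, 5, 1, 6, 3, 4] cursor@7
After 2 (prev): list=[7, 59, 5, 1, 6, 3, 4] cursor@7
After 3 (next): list=[7, 59, 5, 1, 6, 3, 4] cursor@59
After 4 (prev): list=[7, 59, 5, 1, 6, 3, 4] cursor@7
After 5 (delete_current): list=[59, 5, 1, 6, 3, 4] cursor@59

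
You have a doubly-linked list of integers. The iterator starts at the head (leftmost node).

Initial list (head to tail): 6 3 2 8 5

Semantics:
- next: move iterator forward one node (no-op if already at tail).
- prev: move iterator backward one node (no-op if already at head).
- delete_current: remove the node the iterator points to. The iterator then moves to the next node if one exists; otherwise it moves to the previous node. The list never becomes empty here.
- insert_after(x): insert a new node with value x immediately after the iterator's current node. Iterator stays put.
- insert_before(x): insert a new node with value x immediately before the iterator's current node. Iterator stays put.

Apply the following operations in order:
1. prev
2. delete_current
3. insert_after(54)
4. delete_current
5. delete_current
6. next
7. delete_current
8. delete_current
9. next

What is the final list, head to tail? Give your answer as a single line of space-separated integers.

Answer: 2

Derivation:
After 1 (prev): list=[6, 3, 2, 8, 5] cursor@6
After 2 (delete_current): list=[3, 2, 8, 5] cursor@3
After 3 (insert_after(54)): list=[3, 54, 2, 8, 5] cursor@3
After 4 (delete_current): list=[54, 2, 8, 5] cursor@54
After 5 (delete_current): list=[2, 8, 5] cursor@2
After 6 (next): list=[2, 8, 5] cursor@8
After 7 (delete_current): list=[2, 5] cursor@5
After 8 (delete_current): list=[2] cursor@2
After 9 (next): list=[2] cursor@2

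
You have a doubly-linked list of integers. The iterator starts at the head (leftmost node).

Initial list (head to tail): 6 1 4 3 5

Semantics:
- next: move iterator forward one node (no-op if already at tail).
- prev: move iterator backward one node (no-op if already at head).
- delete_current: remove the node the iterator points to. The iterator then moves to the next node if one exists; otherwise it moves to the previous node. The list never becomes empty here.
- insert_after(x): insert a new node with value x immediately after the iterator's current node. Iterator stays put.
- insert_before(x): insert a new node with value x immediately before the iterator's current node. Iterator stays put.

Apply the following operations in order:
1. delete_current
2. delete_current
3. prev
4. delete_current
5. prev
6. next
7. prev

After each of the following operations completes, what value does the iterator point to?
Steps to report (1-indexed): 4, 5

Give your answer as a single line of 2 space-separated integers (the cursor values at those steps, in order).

Answer: 3 3

Derivation:
After 1 (delete_current): list=[1, 4, 3, 5] cursor@1
After 2 (delete_current): list=[4, 3, 5] cursor@4
After 3 (prev): list=[4, 3, 5] cursor@4
After 4 (delete_current): list=[3, 5] cursor@3
After 5 (prev): list=[3, 5] cursor@3
After 6 (next): list=[3, 5] cursor@5
After 7 (prev): list=[3, 5] cursor@3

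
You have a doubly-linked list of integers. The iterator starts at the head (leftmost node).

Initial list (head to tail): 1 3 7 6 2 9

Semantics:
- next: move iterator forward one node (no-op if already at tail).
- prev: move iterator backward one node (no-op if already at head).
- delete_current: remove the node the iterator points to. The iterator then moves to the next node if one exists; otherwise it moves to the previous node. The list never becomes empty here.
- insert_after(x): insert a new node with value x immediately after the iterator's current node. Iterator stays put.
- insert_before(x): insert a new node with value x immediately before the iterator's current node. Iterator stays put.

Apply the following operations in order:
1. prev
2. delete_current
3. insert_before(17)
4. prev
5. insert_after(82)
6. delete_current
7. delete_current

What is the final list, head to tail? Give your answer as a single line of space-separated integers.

After 1 (prev): list=[1, 3, 7, 6, 2, 9] cursor@1
After 2 (delete_current): list=[3, 7, 6, 2, 9] cursor@3
After 3 (insert_before(17)): list=[17, 3, 7, 6, 2, 9] cursor@3
After 4 (prev): list=[17, 3, 7, 6, 2, 9] cursor@17
After 5 (insert_after(82)): list=[17, 82, 3, 7, 6, 2, 9] cursor@17
After 6 (delete_current): list=[82, 3, 7, 6, 2, 9] cursor@82
After 7 (delete_current): list=[3, 7, 6, 2, 9] cursor@3

Answer: 3 7 6 2 9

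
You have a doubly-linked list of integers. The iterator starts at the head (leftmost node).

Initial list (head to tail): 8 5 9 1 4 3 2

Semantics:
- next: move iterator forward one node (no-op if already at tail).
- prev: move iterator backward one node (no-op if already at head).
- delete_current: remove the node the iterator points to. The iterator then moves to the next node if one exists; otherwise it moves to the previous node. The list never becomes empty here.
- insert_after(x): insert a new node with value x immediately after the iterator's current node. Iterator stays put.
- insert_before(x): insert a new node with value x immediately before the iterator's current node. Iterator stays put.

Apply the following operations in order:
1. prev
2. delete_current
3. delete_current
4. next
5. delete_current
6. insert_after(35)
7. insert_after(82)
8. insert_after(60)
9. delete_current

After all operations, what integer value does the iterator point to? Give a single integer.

Answer: 60

Derivation:
After 1 (prev): list=[8, 5, 9, 1, 4, 3, 2] cursor@8
After 2 (delete_current): list=[5, 9, 1, 4, 3, 2] cursor@5
After 3 (delete_current): list=[9, 1, 4, 3, 2] cursor@9
After 4 (next): list=[9, 1, 4, 3, 2] cursor@1
After 5 (delete_current): list=[9, 4, 3, 2] cursor@4
After 6 (insert_after(35)): list=[9, 4, 35, 3, 2] cursor@4
After 7 (insert_after(82)): list=[9, 4, 82, 35, 3, 2] cursor@4
After 8 (insert_after(60)): list=[9, 4, 60, 82, 35, 3, 2] cursor@4
After 9 (delete_current): list=[9, 60, 82, 35, 3, 2] cursor@60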